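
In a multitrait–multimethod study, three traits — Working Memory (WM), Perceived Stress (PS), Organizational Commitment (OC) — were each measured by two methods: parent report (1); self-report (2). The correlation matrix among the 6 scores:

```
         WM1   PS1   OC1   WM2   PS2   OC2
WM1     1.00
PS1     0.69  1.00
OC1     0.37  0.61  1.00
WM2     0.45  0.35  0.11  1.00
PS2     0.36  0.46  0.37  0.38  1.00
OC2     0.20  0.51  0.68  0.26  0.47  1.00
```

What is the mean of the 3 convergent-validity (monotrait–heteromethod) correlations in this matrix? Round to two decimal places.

0.53

Convergent values: 0.45, 0.46, 0.68; mean = 1.59/3 = 0.53.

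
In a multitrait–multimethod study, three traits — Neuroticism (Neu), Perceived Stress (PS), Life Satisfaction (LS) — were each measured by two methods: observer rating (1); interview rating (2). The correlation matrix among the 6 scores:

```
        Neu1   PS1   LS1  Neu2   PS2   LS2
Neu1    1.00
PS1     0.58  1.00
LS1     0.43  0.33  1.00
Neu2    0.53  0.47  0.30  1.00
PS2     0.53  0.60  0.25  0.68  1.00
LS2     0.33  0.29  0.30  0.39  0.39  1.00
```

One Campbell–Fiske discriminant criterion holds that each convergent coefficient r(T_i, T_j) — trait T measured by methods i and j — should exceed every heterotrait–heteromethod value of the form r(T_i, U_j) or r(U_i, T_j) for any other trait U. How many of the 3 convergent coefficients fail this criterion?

2

Each convergent coefficient versus the relevant comparison correlations:
Neu (methods 1·2): 0.53 vs {0.53, 0.47, 0.33, 0.30} → fail.
PS (methods 1·2): 0.60 vs {0.47, 0.53, 0.29, 0.25} → pass.
LS (methods 1·2): 0.30 vs {0.30, 0.33, 0.25, 0.29} → fail.
2 of 3 fail.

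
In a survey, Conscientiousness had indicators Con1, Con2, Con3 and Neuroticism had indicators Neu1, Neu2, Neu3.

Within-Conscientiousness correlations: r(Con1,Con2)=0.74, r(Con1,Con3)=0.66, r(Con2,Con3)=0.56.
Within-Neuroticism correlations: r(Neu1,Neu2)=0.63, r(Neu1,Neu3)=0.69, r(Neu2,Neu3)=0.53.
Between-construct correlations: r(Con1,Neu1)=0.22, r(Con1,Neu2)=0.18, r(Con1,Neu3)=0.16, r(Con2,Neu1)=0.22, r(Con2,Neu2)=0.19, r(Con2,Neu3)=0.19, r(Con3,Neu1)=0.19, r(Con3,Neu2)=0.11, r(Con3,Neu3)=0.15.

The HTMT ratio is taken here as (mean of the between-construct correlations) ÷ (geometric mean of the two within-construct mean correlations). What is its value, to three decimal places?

0.282

Between-construct mean = 1.61/9 = 0.1789.
Mean within-Con = 1.96/3 = 0.6533; mean within-Neu = 1.85/3 = 0.6167.
Geometric mean = √(0.6533 × 0.6167) = 0.6347.
HTMT = 0.1789 / 0.6347 = 0.282.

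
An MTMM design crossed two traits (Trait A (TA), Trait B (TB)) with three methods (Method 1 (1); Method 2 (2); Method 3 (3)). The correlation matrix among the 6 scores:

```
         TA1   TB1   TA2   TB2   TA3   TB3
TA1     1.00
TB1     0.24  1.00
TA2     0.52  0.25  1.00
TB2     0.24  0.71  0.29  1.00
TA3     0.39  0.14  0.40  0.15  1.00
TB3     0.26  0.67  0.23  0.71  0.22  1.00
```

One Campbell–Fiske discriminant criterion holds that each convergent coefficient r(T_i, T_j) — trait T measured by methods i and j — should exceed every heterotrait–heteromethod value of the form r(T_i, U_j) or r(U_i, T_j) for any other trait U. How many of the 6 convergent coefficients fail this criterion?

0

Each convergent coefficient versus the relevant comparison correlations:
TA (methods 1·2): 0.52 vs {0.24, 0.25} → pass.
TA (methods 1·3): 0.39 vs {0.26, 0.14} → pass.
TA (methods 2·3): 0.40 vs {0.23, 0.15} → pass.
TB (methods 1·2): 0.71 vs {0.25, 0.24} → pass.
TB (methods 1·3): 0.67 vs {0.14, 0.26} → pass.
TB (methods 2·3): 0.71 vs {0.15, 0.23} → pass.
0 of 6 fail.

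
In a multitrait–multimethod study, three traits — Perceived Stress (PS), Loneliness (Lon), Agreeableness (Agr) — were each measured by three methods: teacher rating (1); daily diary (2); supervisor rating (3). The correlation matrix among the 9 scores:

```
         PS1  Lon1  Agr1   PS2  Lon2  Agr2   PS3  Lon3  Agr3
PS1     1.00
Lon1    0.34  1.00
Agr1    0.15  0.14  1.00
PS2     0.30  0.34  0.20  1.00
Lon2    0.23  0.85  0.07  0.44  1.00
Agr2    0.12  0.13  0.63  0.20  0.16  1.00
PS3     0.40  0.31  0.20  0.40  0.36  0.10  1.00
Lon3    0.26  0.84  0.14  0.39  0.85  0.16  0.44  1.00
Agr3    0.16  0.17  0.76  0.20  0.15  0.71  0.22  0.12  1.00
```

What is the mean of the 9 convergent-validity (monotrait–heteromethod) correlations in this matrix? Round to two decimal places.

0.64

Convergent values: 0.30, 0.40, 0.40, 0.85, 0.84, 0.85, 0.63, 0.76, 0.71; mean = 5.74/9 = 0.64.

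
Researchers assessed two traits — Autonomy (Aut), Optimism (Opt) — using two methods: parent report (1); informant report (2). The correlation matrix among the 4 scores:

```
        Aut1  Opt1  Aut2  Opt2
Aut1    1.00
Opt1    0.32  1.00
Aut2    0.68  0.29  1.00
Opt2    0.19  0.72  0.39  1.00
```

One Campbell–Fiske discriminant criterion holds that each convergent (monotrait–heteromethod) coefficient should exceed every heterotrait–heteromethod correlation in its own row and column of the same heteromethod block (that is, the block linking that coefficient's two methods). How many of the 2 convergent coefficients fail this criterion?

Checking each validity diagonal entry against its comparison values:
Aut (methods 1·2): 0.68 vs {0.19, 0.29} → pass.
Opt (methods 1·2): 0.72 vs {0.29, 0.19} → pass.
0 of 2 fail.

0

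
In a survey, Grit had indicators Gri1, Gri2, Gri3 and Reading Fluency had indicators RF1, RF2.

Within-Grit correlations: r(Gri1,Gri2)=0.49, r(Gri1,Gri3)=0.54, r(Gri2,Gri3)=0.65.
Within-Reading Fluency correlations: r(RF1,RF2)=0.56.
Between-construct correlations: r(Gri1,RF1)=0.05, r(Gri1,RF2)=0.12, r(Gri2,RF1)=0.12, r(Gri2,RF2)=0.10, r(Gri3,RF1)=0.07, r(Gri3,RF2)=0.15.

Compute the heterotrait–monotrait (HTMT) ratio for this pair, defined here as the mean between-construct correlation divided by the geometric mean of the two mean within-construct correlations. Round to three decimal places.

0.182

Mean heterotrait r = 0.61/6 = 0.1017.
Mean within-Gri = 1.68/3 = 0.5600; mean within-RF = 0.56/1 = 0.5600.
Geometric mean = √(0.5600 × 0.5600) = 0.5600.
HTMT = 0.1017 / 0.5600 = 0.182.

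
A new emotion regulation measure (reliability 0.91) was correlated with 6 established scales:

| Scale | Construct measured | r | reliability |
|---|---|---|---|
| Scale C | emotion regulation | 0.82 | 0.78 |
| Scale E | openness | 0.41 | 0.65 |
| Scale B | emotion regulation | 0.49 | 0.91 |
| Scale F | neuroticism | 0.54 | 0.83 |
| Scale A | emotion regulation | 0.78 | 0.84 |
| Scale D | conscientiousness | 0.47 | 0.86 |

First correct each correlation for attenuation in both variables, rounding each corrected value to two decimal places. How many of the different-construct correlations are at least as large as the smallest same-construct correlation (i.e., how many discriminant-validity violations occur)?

1

Disattenuated r (r / √(r_scale · r_new)):
  Scale C (conv): 0.82 / √(0.78·0.91) = 0.97
  Scale E (disc): 0.41 / √(0.65·0.91) = 0.53
  Scale B (conv): 0.49 / √(0.91·0.91) = 0.54
  Scale F (disc): 0.54 / √(0.83·0.91) = 0.62
  Scale A (conv): 0.78 / √(0.84·0.91) = 0.89
  Scale D (disc): 0.47 / √(0.86·0.91) = 0.53
Smallest convergent = 0.54. Discriminant values: 0.53, 0.62, 0.53; count ≥ 0.54 → 1.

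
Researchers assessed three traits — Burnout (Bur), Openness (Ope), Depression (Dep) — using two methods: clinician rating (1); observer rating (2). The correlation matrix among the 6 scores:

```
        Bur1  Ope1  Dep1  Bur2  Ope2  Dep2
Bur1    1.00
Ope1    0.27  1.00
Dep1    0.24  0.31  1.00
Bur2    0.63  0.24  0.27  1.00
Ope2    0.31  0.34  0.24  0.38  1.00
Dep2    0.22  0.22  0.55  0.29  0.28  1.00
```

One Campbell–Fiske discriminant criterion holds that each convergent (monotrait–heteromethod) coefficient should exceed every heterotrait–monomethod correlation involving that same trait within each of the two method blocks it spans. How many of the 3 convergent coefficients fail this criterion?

Checking each validity diagonal entry against its comparison values:
Bur (methods 1·2): 0.63 vs {0.27, 0.38, 0.24, 0.29} → pass.
Ope (methods 1·2): 0.34 vs {0.27, 0.38, 0.31, 0.28} → fail.
Dep (methods 1·2): 0.55 vs {0.24, 0.29, 0.31, 0.28} → pass.
1 of 3 fail.

1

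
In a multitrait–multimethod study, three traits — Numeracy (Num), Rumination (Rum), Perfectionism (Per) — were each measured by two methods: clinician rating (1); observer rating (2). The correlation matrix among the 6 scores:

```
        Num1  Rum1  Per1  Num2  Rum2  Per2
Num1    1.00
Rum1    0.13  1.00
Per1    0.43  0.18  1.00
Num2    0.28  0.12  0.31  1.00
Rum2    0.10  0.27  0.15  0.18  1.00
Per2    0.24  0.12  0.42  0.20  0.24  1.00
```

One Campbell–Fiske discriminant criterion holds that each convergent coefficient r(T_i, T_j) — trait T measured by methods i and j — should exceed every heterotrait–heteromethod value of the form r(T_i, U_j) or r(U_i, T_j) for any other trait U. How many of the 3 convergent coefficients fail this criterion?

1

Checking each validity diagonal entry against its comparison values:
Num (methods 1·2): 0.28 vs {0.10, 0.12, 0.24, 0.31} → fail.
Rum (methods 1·2): 0.27 vs {0.12, 0.10, 0.12, 0.15} → pass.
Per (methods 1·2): 0.42 vs {0.31, 0.24, 0.15, 0.12} → pass.
1 of 3 fail.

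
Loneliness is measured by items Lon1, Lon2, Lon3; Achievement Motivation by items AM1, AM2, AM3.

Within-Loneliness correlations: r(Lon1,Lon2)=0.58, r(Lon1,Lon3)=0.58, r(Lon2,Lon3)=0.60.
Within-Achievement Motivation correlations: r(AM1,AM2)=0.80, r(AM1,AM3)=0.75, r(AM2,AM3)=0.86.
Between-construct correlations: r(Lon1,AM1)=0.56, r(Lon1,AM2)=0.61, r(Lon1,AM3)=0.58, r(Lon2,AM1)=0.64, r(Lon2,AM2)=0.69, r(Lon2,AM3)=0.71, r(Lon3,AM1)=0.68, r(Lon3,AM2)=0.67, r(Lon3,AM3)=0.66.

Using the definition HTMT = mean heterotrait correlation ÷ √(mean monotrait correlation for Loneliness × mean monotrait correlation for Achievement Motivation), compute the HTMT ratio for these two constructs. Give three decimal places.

0.939

Mean heterotrait r = 5.80/9 = 0.6444.
Mean within-Lon = 1.76/3 = 0.5867; mean within-AM = 2.41/3 = 0.8033.
Geometric mean = √(0.5867 × 0.8033) = 0.6865.
HTMT = 0.6444 / 0.6865 = 0.939.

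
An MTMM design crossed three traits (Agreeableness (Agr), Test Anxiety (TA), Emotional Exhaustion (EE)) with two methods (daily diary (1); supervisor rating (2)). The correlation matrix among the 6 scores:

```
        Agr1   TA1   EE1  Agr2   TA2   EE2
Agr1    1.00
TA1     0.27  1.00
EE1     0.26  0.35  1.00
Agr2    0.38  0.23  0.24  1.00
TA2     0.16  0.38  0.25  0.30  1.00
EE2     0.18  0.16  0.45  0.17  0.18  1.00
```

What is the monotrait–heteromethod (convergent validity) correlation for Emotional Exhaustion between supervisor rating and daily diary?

0.45

Same trait (EE), different methods: r(EE2, EE1) = 0.45.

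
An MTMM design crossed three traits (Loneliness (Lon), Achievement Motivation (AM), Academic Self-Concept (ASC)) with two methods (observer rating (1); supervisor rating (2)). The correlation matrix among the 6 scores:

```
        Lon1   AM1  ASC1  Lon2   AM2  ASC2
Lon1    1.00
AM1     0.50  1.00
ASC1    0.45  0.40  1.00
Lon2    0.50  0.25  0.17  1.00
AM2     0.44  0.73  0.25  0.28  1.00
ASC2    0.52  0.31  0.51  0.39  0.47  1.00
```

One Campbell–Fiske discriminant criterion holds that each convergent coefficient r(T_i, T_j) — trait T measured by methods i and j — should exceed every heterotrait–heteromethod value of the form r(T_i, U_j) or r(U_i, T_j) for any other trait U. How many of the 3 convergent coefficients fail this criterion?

Checking each validity diagonal entry against its comparison values:
Lon (methods 1·2): 0.50 vs {0.44, 0.25, 0.52, 0.17} → fail.
AM (methods 1·2): 0.73 vs {0.25, 0.44, 0.31, 0.25} → pass.
ASC (methods 1·2): 0.51 vs {0.17, 0.52, 0.25, 0.31} → fail.
2 of 3 fail.

2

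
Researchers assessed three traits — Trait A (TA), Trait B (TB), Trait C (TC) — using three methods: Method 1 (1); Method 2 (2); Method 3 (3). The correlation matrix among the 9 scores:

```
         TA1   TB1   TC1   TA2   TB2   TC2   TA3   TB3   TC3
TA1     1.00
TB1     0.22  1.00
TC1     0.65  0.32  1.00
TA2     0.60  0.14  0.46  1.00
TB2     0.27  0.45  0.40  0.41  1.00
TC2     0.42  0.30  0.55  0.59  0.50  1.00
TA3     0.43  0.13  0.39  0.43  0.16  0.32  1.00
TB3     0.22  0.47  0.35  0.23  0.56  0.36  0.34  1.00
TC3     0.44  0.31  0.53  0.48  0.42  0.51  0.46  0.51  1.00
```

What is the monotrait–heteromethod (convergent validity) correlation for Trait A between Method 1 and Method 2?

Same trait (TA), different methods: r(TA1, TA2) = 0.60.

0.60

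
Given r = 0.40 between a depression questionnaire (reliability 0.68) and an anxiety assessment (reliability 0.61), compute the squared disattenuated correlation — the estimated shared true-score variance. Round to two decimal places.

Disattenuated r = 0.40 / √(0.68 × 0.61) = 0.40 / 0.6440 = 0.6211.
Shared true-score variance = 0.6211² = 0.3858 ≈ 0.39.

0.39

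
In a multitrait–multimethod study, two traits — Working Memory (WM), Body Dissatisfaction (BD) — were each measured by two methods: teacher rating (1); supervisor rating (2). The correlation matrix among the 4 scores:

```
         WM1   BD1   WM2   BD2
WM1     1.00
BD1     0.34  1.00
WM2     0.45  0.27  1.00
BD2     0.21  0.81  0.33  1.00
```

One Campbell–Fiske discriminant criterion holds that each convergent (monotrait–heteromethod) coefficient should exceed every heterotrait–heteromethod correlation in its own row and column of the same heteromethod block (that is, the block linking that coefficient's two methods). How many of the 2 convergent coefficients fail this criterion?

Each convergent coefficient versus the relevant comparison correlations:
WM (methods 1·2): 0.45 vs {0.21, 0.27} → pass.
BD (methods 1·2): 0.81 vs {0.27, 0.21} → pass.
0 of 2 fail.

0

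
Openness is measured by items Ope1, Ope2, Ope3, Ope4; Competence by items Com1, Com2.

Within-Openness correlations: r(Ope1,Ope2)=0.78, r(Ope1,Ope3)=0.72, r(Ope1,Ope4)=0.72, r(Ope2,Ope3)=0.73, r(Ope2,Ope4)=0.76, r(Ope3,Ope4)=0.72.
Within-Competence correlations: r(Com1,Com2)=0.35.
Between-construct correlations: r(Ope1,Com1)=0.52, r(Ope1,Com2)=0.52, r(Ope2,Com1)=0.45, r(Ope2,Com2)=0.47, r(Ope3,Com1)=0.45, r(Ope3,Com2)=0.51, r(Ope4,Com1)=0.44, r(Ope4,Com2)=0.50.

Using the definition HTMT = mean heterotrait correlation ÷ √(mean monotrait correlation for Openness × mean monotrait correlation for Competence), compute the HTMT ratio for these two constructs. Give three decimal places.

0.949

Mean between = 3.86/8 = 0.4825.
Mean within-Ope = 4.43/6 = 0.7383; mean within-Com = 0.35/1 = 0.3500.
Geometric mean = √(0.7383 × 0.3500) = 0.5083.
HTMT = 0.4825 / 0.5083 = 0.949.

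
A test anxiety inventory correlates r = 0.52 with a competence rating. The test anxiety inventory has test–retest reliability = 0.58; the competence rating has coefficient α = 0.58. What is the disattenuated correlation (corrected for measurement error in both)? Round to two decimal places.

r_true = r_obs / √(r_xx · r_yy) = 0.52 / √(0.58 × 0.58) = 0.52 / √0.3364 = 0.52 / 0.5800 ≈ 0.90.

0.90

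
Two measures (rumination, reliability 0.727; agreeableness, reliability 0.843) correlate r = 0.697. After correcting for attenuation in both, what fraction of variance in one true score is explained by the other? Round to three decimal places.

Disattenuated r = 0.697 / √(0.727 × 0.843) = 0.697 / 0.7829 = 0.8903.
Shared true-score variance = 0.8903² = 0.7926 ≈ 0.793.

0.793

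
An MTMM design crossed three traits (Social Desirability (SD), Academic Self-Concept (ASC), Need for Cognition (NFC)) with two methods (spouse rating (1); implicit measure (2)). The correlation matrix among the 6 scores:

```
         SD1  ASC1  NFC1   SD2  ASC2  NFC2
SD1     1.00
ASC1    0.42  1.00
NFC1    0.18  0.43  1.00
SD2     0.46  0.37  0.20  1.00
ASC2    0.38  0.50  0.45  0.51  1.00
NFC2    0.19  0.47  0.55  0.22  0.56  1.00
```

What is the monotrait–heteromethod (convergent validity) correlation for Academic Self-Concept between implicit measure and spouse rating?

0.50

Same trait (ASC), different methods: r(ASC2, ASC1) = 0.50.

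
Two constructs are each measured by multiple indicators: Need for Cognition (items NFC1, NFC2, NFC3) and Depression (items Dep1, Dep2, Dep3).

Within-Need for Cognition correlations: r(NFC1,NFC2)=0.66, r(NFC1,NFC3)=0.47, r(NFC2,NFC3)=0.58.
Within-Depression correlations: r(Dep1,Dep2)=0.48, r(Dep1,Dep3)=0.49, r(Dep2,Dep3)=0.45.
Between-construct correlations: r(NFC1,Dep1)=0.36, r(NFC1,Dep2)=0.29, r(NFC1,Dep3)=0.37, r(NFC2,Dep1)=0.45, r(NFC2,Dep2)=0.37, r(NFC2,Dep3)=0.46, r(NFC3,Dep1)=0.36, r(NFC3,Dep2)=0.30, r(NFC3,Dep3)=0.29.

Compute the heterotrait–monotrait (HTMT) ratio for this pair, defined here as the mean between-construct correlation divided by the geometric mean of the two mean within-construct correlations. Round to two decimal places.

Between-construct mean = 3.25/9 = 0.3611.
Mean within-NFC = 1.71/3 = 0.5700; mean within-Dep = 1.42/3 = 0.4733.
Geometric mean = √(0.5700 × 0.4733) = 0.5194.
HTMT = 0.3611 / 0.5194 = 0.70.

0.70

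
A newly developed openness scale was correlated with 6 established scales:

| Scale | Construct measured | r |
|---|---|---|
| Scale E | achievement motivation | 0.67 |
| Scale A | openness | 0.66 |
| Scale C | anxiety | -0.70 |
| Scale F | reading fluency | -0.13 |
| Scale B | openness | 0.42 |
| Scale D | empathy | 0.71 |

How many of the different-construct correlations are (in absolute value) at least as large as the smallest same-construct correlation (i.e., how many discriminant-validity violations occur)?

3

Convergent (same construct = openness): Scale A, Scale B.
Smallest convergent = 0.42. Discriminant |r|: 0.67, 0.70, 0.13, 0.71; count ≥ 0.42 → 3.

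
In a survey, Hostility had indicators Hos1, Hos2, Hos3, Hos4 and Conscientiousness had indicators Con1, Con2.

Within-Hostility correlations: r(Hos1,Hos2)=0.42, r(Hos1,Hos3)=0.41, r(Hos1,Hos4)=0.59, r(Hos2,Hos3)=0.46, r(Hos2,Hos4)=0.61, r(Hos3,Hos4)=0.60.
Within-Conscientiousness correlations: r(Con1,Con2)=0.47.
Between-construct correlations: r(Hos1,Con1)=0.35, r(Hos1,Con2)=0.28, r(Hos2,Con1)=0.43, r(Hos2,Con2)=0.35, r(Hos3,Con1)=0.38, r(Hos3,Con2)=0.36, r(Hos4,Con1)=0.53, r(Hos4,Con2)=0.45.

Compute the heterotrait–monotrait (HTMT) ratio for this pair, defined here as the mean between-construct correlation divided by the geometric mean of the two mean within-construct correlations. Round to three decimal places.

Mean between = 3.13/8 = 0.3913.
Mean within-Hos = 3.09/6 = 0.5150; mean within-Con = 0.47/1 = 0.4700.
Geometric mean = √(0.5150 × 0.4700) = 0.4920.
HTMT = 0.3913 / 0.4920 = 0.795.

0.795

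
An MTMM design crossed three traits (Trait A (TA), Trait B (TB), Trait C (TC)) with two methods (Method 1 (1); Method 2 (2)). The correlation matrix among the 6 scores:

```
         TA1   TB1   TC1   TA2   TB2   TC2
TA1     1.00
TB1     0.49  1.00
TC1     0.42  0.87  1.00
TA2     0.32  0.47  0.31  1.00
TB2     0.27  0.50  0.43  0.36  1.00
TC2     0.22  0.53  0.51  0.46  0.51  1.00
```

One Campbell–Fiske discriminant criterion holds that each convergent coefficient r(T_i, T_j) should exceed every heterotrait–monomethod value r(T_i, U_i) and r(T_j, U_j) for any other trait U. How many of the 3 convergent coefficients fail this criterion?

Checking each validity diagonal entry against its comparison values:
TA (methods 1·2): 0.32 vs {0.49, 0.36, 0.42, 0.46} → fail.
TB (methods 1·2): 0.50 vs {0.49, 0.36, 0.87, 0.51} → fail.
TC (methods 1·2): 0.51 vs {0.42, 0.46, 0.87, 0.51} → fail.
3 of 3 fail.

3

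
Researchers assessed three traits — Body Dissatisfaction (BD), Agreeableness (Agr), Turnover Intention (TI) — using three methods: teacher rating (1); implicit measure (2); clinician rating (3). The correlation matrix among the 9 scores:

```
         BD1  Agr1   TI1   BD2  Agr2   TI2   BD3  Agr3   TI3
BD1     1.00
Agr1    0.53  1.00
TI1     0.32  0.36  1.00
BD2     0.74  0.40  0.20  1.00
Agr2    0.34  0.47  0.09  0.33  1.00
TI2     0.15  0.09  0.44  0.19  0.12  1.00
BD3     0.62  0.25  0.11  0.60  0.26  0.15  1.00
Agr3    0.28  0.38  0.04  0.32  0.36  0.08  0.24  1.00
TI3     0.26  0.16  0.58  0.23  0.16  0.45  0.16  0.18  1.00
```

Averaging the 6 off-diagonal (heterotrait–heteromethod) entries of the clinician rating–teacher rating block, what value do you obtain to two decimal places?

0.18

HTHM values (method 3 × method 1): 0.25, 0.11, 0.28, 0.04, 0.26, 0.16; mean = 1.10/6 = 0.18.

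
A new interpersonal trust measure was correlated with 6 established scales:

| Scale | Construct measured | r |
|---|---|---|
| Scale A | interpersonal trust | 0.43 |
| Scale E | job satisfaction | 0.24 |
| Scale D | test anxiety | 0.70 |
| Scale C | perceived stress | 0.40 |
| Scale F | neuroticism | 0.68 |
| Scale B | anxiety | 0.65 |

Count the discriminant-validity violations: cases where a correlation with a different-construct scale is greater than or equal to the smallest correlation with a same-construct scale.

Convergent (same construct = interpersonal trust): Scale A.
Smallest convergent = 0.43. Discriminant values: 0.24, 0.70, 0.40, 0.68, 0.65; count ≥ 0.43 → 3.

3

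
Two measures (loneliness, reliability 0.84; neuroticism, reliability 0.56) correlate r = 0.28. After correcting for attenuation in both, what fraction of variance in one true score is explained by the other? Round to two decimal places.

0.17

Disattenuated r = 0.28 / √(0.84 × 0.56) = 0.28 / 0.6859 = 0.4082.
Shared true-score variance = 0.4082² = 0.1666 ≈ 0.17.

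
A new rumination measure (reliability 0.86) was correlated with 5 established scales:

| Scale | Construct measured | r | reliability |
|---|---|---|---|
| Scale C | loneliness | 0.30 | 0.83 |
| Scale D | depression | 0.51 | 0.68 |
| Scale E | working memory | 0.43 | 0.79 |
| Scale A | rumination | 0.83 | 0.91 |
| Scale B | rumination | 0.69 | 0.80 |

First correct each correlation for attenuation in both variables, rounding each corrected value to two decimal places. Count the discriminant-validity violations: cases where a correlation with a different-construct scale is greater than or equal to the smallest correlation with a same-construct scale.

Disattenuated r (r / √(r_scale · r_new)):
  Scale C (disc): 0.30 / √(0.83·0.86) = 0.36
  Scale D (disc): 0.51 / √(0.68·0.86) = 0.67
  Scale E (disc): 0.43 / √(0.79·0.86) = 0.52
  Scale A (conv): 0.83 / √(0.91·0.86) = 0.94
  Scale B (conv): 0.69 / √(0.80·0.86) = 0.83
Smallest convergent = 0.83. Discriminant values: 0.36, 0.67, 0.52; count ≥ 0.83 → 0.

0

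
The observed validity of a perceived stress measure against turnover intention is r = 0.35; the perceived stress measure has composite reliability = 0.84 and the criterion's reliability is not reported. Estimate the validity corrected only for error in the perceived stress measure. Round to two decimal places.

Single correction: r_c = r_obs / √r_xx = 0.35 / √0.84 = 0.35 / 0.9165 ≈ 0.38.

0.38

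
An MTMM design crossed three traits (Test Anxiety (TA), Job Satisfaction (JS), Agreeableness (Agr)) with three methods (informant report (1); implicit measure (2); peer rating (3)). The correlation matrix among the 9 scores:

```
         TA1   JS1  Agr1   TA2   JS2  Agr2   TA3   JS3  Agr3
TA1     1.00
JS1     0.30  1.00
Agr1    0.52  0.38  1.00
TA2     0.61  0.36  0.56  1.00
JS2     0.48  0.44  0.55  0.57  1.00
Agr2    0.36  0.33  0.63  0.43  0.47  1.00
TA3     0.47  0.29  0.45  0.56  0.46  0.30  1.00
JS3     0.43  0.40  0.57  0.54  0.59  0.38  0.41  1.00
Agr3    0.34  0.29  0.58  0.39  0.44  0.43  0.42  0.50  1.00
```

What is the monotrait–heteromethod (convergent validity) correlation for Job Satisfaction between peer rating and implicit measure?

0.59

Same trait (JS), different methods: r(JS3, JS2) = 0.59.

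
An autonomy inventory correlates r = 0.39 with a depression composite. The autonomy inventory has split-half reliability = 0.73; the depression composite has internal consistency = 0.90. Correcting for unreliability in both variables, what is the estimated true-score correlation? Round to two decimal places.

r_true = r_obs / √(r_xx · r_yy) = 0.39 / √(0.73 × 0.90) = 0.39 / √0.6570 = 0.39 / 0.8106 ≈ 0.48.

0.48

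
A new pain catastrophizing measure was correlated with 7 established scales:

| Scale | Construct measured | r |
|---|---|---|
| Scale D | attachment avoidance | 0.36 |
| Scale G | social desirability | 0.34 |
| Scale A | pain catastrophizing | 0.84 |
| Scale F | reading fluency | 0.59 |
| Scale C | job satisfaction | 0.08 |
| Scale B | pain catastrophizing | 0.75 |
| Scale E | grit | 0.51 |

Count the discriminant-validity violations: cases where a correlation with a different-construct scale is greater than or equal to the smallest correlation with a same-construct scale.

Convergent (same construct = pain catastrophizing): Scale A, Scale B.
Smallest convergent = 0.75. Discriminant values: 0.36, 0.34, 0.59, 0.08, 0.51; count ≥ 0.75 → 0.

0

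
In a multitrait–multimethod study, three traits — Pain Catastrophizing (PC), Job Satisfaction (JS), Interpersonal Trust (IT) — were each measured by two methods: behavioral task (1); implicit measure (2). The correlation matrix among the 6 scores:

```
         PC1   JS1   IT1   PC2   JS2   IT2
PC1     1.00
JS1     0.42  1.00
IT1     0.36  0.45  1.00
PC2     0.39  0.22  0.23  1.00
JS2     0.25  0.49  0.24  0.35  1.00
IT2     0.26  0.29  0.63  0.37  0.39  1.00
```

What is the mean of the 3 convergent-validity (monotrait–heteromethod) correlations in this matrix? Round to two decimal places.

0.50

Convergent values: 0.39, 0.49, 0.63; mean = 1.51/3 = 0.50.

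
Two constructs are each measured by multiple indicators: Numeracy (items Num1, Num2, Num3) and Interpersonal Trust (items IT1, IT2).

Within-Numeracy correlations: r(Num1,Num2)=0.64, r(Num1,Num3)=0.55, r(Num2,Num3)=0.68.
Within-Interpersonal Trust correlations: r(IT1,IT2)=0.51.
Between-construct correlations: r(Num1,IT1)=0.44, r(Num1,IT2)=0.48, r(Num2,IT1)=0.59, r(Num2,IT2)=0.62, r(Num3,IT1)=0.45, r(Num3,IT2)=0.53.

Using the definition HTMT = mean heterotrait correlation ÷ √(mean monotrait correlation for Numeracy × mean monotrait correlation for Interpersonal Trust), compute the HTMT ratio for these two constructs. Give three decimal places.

0.919

Between-construct mean = 3.11/6 = 0.5183.
Mean within-Num = 1.87/3 = 0.6233; mean within-IT = 0.51/1 = 0.5100.
Geometric mean = √(0.6233 × 0.5100) = 0.5638.
HTMT = 0.5183 / 0.5638 = 0.919.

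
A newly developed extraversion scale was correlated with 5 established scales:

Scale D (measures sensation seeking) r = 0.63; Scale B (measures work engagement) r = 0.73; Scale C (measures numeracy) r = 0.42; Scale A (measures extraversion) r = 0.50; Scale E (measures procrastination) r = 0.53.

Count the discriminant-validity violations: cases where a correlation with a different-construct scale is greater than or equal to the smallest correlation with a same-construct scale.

3

Convergent (same construct = extraversion): Scale A.
Smallest convergent = 0.50. Discriminant values: 0.63, 0.73, 0.42, 0.53; count ≥ 0.50 → 3.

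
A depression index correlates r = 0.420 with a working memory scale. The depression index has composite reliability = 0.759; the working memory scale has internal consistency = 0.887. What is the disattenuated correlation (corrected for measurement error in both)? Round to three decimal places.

r_true = r_obs / √(r_xx · r_yy) = 0.420 / √(0.759 × 0.887) = 0.420 / √0.673233 = 0.420 / 0.8205 ≈ 0.512.

0.512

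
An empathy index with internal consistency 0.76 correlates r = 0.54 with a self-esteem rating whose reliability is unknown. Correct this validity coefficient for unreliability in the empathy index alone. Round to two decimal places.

Single correction: r_c = r_obs / √r_xx = 0.54 / √0.76 = 0.54 / 0.8718 ≈ 0.62.

0.62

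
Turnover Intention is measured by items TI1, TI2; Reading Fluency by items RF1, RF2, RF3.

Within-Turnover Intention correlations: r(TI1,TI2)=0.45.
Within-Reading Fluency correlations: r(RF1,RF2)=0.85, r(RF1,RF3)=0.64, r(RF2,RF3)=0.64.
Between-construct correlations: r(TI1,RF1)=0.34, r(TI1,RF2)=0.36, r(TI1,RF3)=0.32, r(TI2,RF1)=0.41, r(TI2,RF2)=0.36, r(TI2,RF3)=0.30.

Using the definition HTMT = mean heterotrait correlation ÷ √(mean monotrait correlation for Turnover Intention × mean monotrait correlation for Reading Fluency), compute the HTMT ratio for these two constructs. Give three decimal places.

0.616

Mean between = 2.09/6 = 0.3483.
Mean within-TI = 0.45/1 = 0.4500; mean within-RF = 2.13/3 = 0.7100.
Geometric mean = √(0.4500 × 0.7100) = 0.5652.
HTMT = 0.3483 / 0.5652 = 0.616.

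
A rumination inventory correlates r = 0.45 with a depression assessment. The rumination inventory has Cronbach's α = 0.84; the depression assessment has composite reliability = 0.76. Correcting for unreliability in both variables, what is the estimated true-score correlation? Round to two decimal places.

0.56

r_true = r_obs / √(r_xx · r_yy) = 0.45 / √(0.84 × 0.76) = 0.45 / √0.6384 = 0.45 / 0.7990 ≈ 0.56.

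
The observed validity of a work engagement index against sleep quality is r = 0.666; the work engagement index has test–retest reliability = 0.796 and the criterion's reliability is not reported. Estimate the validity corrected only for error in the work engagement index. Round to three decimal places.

0.746

Single correction: r_c = r_obs / √r_xx = 0.666 / √0.796 = 0.666 / 0.8922 ≈ 0.746.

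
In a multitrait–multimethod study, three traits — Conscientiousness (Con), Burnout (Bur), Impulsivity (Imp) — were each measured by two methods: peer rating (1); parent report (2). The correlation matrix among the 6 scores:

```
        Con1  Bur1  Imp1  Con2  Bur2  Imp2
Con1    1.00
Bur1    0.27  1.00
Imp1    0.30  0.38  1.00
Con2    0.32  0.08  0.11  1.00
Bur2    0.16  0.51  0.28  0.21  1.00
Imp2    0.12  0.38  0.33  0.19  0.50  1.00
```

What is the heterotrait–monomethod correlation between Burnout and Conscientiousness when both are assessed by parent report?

0.21

Different traits, same method: r(Bur2, Con2) = 0.21.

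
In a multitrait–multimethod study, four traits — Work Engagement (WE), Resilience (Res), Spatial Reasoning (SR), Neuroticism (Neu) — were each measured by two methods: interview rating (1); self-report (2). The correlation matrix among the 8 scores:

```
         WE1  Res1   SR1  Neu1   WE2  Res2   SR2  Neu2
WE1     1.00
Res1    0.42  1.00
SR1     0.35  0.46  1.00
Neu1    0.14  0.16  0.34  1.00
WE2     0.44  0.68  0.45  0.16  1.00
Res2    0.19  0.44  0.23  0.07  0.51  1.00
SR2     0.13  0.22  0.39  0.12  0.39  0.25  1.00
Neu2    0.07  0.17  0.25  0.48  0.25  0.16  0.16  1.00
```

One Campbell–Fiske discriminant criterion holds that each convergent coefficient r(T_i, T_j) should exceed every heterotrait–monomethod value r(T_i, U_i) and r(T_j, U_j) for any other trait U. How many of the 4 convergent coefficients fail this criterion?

Checking each validity diagonal entry against its comparison values:
WE (methods 1·2): 0.44 vs {0.42, 0.51, 0.35, 0.39, 0.14, 0.25} → fail.
Res (methods 1·2): 0.44 vs {0.42, 0.51, 0.46, 0.25, 0.16, 0.16} → fail.
SR (methods 1·2): 0.39 vs {0.35, 0.39, 0.46, 0.25, 0.34, 0.16} → fail.
Neu (methods 1·2): 0.48 vs {0.14, 0.25, 0.16, 0.16, 0.34, 0.16} → pass.
3 of 4 fail.

3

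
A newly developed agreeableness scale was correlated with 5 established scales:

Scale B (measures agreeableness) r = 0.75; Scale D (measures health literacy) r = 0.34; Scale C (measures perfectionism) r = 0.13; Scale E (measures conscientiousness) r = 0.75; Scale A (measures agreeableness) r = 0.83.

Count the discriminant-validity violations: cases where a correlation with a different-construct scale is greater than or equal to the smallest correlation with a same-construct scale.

Convergent (same construct = agreeableness): Scale B, Scale A.
Smallest convergent = 0.75. Discriminant values: 0.34, 0.13, 0.75; count ≥ 0.75 → 1.

1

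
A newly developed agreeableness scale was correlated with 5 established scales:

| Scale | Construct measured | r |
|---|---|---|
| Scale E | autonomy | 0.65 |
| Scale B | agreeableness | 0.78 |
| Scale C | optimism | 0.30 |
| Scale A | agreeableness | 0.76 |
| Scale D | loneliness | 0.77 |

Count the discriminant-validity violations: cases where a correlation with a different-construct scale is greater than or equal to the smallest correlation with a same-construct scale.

1

Convergent (same construct = agreeableness): Scale B, Scale A.
Smallest convergent = 0.76. Discriminant values: 0.65, 0.30, 0.77; count ≥ 0.76 → 1.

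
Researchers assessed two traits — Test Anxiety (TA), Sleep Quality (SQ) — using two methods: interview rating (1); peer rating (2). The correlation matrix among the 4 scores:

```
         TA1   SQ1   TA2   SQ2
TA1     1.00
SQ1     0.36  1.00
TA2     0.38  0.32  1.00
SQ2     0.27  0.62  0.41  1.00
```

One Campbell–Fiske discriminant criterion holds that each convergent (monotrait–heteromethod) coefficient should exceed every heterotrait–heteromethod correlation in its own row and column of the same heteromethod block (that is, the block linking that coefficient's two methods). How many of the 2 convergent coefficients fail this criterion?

Convergent coefficients and their comparison sets:
TA (methods 1·2): 0.38 vs {0.27, 0.32} → pass.
SQ (methods 1·2): 0.62 vs {0.32, 0.27} → pass.
0 of 2 fail.

0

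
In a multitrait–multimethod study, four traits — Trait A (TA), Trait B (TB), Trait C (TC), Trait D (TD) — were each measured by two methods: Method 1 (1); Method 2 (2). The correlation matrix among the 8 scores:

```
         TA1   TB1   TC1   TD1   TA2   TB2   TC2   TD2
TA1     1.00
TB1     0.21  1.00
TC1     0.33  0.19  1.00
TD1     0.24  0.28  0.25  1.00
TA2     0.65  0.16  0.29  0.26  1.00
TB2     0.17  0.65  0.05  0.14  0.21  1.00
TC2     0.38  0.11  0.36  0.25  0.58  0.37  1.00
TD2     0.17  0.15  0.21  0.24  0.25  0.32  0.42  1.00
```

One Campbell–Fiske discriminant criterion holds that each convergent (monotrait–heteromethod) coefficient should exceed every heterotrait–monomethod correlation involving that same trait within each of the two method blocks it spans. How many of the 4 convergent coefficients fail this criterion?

Convergent coefficients and their comparison sets:
TA (methods 1·2): 0.65 vs {0.21, 0.21, 0.33, 0.58, 0.24, 0.25} → pass.
TB (methods 1·2): 0.65 vs {0.21, 0.21, 0.19, 0.37, 0.28, 0.32} → pass.
TC (methods 1·2): 0.36 vs {0.33, 0.58, 0.19, 0.37, 0.25, 0.42} → fail.
TD (methods 1·2): 0.24 vs {0.24, 0.25, 0.28, 0.32, 0.25, 0.42} → fail.
2 of 4 fail.

2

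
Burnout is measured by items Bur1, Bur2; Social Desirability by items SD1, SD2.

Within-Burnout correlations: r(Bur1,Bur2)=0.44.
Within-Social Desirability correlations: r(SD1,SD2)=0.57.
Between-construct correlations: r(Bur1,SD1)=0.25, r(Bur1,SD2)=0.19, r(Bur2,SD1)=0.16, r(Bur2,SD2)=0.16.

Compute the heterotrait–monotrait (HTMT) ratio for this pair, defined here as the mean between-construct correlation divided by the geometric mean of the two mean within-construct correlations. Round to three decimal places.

Mean heterotrait r = 0.76/4 = 0.1900.
Mean within-Bur = 0.44/1 = 0.4400; mean within-SD = 0.57/1 = 0.5700.
Geometric mean = √(0.4400 × 0.5700) = 0.5008.
HTMT = 0.1900 / 0.5008 = 0.379.

0.379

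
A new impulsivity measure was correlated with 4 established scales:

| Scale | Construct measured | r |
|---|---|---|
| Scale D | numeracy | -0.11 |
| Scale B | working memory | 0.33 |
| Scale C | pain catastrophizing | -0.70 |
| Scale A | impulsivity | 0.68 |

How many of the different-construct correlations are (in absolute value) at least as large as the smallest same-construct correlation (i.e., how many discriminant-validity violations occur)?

Convergent (same construct = impulsivity): Scale A.
Smallest convergent = 0.68. Discriminant |r|: 0.11, 0.33, 0.70; count ≥ 0.68 → 1.

1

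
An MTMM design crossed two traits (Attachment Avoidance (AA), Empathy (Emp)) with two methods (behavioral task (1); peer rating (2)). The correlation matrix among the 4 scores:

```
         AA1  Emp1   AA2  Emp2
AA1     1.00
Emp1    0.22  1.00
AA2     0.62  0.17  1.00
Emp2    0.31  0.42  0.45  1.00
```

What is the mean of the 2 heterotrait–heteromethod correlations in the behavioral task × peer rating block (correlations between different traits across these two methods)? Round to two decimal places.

0.24

HTHM values (method 1 × method 2): 0.31, 0.17; mean = 0.48/2 = 0.24.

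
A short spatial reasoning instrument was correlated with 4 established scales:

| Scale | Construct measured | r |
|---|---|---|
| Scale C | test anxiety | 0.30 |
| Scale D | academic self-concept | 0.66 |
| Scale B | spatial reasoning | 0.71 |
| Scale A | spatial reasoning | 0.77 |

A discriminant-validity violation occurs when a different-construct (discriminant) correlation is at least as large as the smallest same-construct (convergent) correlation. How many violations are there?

0

Convergent (same construct = spatial reasoning): Scale B, Scale A.
Smallest convergent = 0.71. Discriminant values: 0.30, 0.66; count ≥ 0.71 → 0.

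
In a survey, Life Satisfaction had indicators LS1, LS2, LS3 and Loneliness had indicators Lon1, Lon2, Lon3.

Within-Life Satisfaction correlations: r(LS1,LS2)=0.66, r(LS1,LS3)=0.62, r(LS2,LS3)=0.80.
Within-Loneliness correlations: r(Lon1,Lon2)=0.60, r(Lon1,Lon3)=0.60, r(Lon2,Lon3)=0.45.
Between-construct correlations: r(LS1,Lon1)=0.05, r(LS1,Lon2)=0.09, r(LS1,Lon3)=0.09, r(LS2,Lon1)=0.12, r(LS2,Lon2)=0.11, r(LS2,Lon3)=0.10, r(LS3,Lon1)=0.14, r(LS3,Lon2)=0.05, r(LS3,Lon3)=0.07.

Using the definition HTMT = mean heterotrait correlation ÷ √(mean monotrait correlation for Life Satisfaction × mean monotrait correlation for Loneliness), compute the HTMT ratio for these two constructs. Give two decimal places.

0.15

Mean heterotrait r = 0.82/9 = 0.0911.
Mean within-LS = 2.08/3 = 0.6933; mean within-Lon = 1.65/3 = 0.5500.
Geometric mean = √(0.6933 × 0.5500) = 0.6175.
HTMT = 0.0911 / 0.6175 = 0.15.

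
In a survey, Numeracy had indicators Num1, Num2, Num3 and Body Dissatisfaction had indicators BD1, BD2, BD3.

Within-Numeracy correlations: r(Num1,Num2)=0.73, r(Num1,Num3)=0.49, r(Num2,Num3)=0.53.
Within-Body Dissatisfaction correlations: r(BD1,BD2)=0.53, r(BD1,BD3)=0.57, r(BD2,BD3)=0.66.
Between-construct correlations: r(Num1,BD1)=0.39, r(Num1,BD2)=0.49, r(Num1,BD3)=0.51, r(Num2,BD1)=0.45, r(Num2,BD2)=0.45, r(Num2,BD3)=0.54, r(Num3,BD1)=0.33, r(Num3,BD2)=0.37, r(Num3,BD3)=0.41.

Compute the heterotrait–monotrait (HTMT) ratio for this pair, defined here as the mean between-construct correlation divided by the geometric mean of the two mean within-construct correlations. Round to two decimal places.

Between-construct mean = 3.94/9 = 0.4378.
Mean within-Num = 1.75/3 = 0.5833; mean within-BD = 1.76/3 = 0.5867.
Geometric mean = √(0.5833 × 0.5867) = 0.5850.
HTMT = 0.4378 / 0.5850 = 0.75.

0.75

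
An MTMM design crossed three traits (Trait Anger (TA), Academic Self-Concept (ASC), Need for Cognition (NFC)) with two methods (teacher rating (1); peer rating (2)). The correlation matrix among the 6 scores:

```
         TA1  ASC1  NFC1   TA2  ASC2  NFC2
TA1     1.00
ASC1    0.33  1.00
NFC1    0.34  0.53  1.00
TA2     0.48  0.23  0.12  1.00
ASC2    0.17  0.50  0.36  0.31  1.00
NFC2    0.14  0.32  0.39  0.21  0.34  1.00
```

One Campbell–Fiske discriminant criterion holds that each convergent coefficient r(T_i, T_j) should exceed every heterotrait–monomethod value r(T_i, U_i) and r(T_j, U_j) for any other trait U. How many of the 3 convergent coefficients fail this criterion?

2

Convergent coefficients and their comparison sets:
TA (methods 1·2): 0.48 vs {0.33, 0.31, 0.34, 0.21} → pass.
ASC (methods 1·2): 0.50 vs {0.33, 0.31, 0.53, 0.34} → fail.
NFC (methods 1·2): 0.39 vs {0.34, 0.21, 0.53, 0.34} → fail.
2 of 3 fail.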